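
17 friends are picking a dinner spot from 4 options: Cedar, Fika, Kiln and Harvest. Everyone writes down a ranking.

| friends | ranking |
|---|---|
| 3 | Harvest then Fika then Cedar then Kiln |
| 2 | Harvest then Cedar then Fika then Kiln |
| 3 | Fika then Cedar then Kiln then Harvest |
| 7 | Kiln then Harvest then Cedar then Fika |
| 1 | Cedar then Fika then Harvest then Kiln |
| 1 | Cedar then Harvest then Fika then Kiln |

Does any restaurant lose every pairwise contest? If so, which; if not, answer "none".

none

Head-to-head results (17 friends):
Cedar vs Fika: Cedar wins 11–6.
Cedar–Kiln: Cedar 10–7.
Cedar vs Harvest: Cedar preferred on 3+1+1 = 5 ballots; Harvest wins 12–5.
Fika–Kiln: Fika 10–7.
Fika vs Harvest: 4 to 13, Harvest.
Kiln vs Harvest: Kiln preferred on 3+7 = 10 ballots; Kiln wins 10–7.
Every restaurant wins at least one matchup (Cedar beats Fika; Fika beats Kiln; Kiln beats Harvest; Harvest beats Cedar), so there is no Condorcet loser.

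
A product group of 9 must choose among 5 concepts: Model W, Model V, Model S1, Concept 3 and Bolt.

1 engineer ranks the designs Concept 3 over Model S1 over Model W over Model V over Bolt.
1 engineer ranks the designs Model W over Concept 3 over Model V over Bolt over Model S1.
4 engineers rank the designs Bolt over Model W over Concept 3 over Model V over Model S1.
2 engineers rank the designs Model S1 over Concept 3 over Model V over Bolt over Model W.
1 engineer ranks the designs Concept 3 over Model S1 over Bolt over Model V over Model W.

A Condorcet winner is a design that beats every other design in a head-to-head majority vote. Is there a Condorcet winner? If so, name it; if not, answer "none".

none

Pairwise majorities:
Model W vs Model V: 6 to 3, Model W.
Model W–Model S1: Model W 5–4.
Model W vs Concept 3: Model W, 5–4.
Model W–Bolt: Bolt 7–2.
Model V vs Model S1: 1+4 = 5 for Model V, 4 for Model S1 — Model V by 5–4.
Model V vs Concept 3: Model V preferred on 0 ballots; Concept 3 wins 9–0.
Model V vs Bolt: Bolt, 5–4.
Model S1 vs Concept 3: Model S1 preferred on 2 ballots; Concept 3 wins 7–2.
Model S1 vs Bolt: Bolt wins 5–4.
Concept 3 vs Bolt: Concept 3 wins 5–4.
Every design loses at least once (Model W loses to Bolt; Model V loses to Model W; Model S1 loses to Model W; Concept 3 loses to Model W; Bolt loses to Concept 3). The majority relation contains the cycle Model W beats Concept 3 beats Bolt beats Model W, so there is no Condorcet winner.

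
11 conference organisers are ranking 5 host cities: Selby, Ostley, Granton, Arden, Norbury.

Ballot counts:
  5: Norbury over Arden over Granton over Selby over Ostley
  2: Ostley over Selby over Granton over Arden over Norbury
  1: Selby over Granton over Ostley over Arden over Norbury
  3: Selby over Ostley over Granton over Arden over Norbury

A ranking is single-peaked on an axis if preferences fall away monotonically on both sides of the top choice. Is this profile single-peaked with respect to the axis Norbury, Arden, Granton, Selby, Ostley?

Axis positions: Norbury=1, Arden=2, Granton=3, Selby=4, Ostley=5.
Group 1 (peak Norbury at position 1): ranking walks positions 1-2-3-4-5, expanding outward from the peak — single-peaked.
Group 2 (peak Ostley at position 5): ranking walks positions 5-4-3-2-1, expanding outward from the peak — single-peaked.
Group 3 (peak Selby at position 4): ranking walks positions 4-3-5-2-1, expanding outward from the peak — single-peaked.
Group 4 (peak Selby at position 4): ranking walks positions 4-5-3-2-1, expanding outward from the peak — single-peaked.
Every ranking is single-peaked on this axis.

yes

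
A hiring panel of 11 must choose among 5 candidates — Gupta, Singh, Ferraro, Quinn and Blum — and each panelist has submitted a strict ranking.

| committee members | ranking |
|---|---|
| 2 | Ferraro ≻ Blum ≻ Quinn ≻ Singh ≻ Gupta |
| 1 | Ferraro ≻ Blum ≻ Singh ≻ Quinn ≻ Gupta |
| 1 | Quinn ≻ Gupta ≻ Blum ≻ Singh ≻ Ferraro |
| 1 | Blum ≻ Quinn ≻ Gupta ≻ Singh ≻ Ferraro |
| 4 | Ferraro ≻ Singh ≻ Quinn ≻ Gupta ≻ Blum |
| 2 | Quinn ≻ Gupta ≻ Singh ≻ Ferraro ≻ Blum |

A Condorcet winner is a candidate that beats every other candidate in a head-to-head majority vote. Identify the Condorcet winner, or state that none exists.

Ferraro

Check each pair by majority over 11 ballots:
Gupta vs Singh: 4 to 7, Singh.
Gupta–Ferraro: Ferraro 7–4.
Gupta–Quinn: Quinn 11–0.
Gupta vs Blum: Gupta, 7–4.
Singh vs Ferraro: Ferraro, 7–4.
Singh vs Quinn: Quinn wins 6–5.
Singh vs Blum: Singh wins 6–5.
Ferraro vs Quinn: Ferraro is ranked higher on 2+1+4 = 7 ballots, Quinn on 4. Ferraro wins 7–4.
Ferraro–Blum: Ferraro 9–2.
Quinn vs Blum: Quinn preferred on 1+4+2 = 7 ballots; Quinn wins 7–4.
Ferraro beats each of Gupta, Singh, Quinn, Blum — Ferraro is the Condorcet winner.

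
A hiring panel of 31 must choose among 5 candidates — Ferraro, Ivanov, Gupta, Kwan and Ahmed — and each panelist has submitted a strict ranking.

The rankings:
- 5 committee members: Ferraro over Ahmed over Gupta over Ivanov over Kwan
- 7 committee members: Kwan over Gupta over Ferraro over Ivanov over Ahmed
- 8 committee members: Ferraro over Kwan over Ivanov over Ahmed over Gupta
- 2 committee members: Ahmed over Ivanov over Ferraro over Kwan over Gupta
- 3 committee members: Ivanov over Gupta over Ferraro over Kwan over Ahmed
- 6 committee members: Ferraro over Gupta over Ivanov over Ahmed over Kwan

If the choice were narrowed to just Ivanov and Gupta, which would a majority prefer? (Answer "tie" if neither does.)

Ballots ranking Ivanov above Gupta: 8 + 2 + 3 = 13.
Ballots ranking Gupta above Ivanov: 31 − 13 = 18.
Gupta wins the head-to-head 18–13.

Gupta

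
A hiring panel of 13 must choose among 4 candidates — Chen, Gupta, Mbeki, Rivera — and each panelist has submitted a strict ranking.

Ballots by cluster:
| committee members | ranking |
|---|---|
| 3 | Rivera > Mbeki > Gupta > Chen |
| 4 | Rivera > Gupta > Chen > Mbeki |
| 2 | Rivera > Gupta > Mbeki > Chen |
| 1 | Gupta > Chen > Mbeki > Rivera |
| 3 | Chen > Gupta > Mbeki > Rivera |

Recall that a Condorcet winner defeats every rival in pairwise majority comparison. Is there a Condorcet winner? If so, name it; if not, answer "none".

Rivera

Pairwise majorities:
Chen vs Gupta: Gupta wins 10–3.
Chen–Mbeki: Chen 8–5.
Chen vs Rivera: Rivera wins 9–4.
Gupta vs Mbeki: Gupta, 10–3.
Gupta–Rivera: Rivera 9–4.
Mbeki vs Rivera: Rivera wins 9–4.
Rivera wins every pairwise contest, so Rivera is the Condorcet winner.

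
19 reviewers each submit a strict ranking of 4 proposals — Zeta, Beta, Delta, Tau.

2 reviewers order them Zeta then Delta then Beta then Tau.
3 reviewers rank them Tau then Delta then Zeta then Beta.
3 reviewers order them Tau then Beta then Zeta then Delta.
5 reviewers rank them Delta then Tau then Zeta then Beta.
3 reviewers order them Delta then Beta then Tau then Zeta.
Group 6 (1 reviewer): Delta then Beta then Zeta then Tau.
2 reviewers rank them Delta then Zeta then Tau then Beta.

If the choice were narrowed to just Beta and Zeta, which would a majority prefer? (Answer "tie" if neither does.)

Zeta

Ballots ranking Beta above Zeta: 3 + 3 + 1 = 7.
Ballots ranking Zeta above Beta: 19 − 7 = 12.
Zeta wins the head-to-head 12–7.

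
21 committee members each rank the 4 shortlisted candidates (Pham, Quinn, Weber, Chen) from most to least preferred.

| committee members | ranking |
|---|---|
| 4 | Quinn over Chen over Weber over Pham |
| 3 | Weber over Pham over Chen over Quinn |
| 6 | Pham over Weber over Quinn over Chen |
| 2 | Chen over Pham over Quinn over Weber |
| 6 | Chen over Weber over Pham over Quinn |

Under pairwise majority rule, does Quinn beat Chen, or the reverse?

Chen

Ballots ranking Quinn above Chen: 4 + 6 = 10.
Ballots ranking Chen above Quinn: 21 − 10 = 11.
Chen wins the head-to-head 11–10.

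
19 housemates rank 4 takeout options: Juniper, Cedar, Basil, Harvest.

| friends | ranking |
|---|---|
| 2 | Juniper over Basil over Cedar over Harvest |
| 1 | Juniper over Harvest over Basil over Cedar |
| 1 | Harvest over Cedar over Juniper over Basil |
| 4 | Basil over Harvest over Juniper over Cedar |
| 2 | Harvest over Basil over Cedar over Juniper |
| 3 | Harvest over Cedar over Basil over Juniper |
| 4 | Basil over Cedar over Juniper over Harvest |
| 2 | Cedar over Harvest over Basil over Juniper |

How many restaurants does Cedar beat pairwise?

1

Cedar against each rival (19 friends):
Cedar vs Juniper: Cedar preferred on 1+2+3+4+2 = 12 ballots; Cedar wins 12–7.
Cedar vs Basil: Cedar preferred on 1+3+2 = 6 ballots; Basil wins 13–6.
Cedar vs Harvest: Cedar is ranked higher on 2+4+2 = 8 ballots, Harvest on 11. Harvest wins 11–8.
Cedar beats Juniper; loses to Basil, Harvest — 1 pairwise win.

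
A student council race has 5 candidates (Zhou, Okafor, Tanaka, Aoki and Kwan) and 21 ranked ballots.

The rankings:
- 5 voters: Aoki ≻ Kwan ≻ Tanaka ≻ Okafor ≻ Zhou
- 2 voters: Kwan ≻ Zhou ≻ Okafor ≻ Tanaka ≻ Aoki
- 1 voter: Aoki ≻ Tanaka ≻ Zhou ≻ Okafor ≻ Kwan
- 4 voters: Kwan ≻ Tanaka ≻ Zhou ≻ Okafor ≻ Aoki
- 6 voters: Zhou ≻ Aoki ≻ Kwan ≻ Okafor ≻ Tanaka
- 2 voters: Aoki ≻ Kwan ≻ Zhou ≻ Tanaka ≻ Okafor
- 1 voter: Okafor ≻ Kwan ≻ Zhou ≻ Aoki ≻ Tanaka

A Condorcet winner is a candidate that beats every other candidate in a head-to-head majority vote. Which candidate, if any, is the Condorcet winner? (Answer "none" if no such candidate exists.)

Check each pair by majority over 21 ballots:
Zhou vs Okafor: Zhou preferred on 2+1+4+6+2 = 15 ballots; Zhou wins 15–6.
Zhou vs Tanaka: 2+6+2+1 = 11 for Zhou, 10 for Tanaka — Zhou by 11–10.
Zhou vs Aoki: 2+4+6+1 = 13 for Zhou, 8 for Aoki — Zhou by 13–8.
Zhou vs Kwan: Zhou is ranked higher on 1+6 = 7 ballots, Kwan on 14. Kwan wins 14–7.
Okafor vs Tanaka: 2+6+1 = 9 for Okafor, 12 for Tanaka — Tanaka by 12–9.
Okafor vs Aoki: Okafor is ranked higher on 2+4+1 = 7 ballots, Aoki on 14. Aoki wins 14–7.
Okafor vs Kwan: 2 to 19, Kwan.
Tanaka vs Aoki: 6 to 15, Aoki.
Tanaka vs Kwan: 1 to 20, Kwan.
Aoki vs Kwan: Aoki preferred on 5+1+6+2 = 14 ballots; Aoki wins 14–7.
No candidate is unbeaten: Zhou loses to Kwan; Okafor loses to Zhou; Tanaka loses to Zhou; Aoki loses to Zhou; Kwan loses to Aoki. In particular Zhou beats Aoki beats Kwan beats Zhou is a majority cycle — no Condorcet winner exists.

none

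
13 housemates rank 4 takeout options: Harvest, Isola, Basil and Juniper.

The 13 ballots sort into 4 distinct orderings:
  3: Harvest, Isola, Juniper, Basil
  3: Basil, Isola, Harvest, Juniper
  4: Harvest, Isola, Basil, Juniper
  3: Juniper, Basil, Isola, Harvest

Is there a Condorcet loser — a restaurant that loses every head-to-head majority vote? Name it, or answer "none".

Pairwise majorities:
Harvest vs Isola: Harvest wins 7–6.
Harvest vs Basil: Harvest is ranked higher on 3+4 = 7 ballots, Basil on 6. Harvest wins 7–6.
Harvest vs Juniper: Harvest preferred on 3+3+4 = 10 ballots; Harvest wins 10–3.
Isola vs Basil: Isola wins 7–6.
Isola vs Juniper: 10 to 3, Isola.
Basil vs Juniper: 7 to 6, Basil.
Juniper loses to every other restaurant — it is the Condorcet loser.

Juniper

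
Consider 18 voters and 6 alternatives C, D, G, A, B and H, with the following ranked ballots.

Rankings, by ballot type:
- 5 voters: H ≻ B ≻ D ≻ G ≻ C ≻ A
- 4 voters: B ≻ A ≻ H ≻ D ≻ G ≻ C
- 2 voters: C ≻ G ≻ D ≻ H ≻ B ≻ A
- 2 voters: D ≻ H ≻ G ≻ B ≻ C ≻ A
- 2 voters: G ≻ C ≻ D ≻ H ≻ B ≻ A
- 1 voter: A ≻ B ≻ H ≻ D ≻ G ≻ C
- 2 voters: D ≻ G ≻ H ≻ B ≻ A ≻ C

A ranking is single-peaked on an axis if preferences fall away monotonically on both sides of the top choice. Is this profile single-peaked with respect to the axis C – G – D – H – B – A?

Axis positions: C=1, G=2, D=3, H=4, B=5, A=6.
Ballot type 1 (peak H at position 4): ranking walks positions 4-5-3-2-1-6, expanding outward from the peak — single-peaked.
Ballot type 2 (peak B at position 5): ranking walks positions 5-6-4-3-2-1, expanding outward from the peak — single-peaked.
Ballot type 3 (peak C at position 1): ranking walks positions 1-2-3-4-5-6, expanding outward from the peak — single-peaked.
Ballot type 4 (peak D at position 3): ranking walks positions 3-4-2-5-1-6, expanding outward from the peak — single-peaked.
Ballot type 5 (peak G at position 2): ranking walks positions 2-1-3-4-5-6, expanding outward from the peak — single-peaked.
Ballot type 6 (peak A at position 6): ranking walks positions 6-5-4-3-2-1, expanding outward from the peak — single-peaked.
Ballot type 7 (peak D at position 3): ranking walks positions 3-2-4-5-6-1, expanding outward from the peak — single-peaked.
Every ranking is single-peaked on this axis.

yes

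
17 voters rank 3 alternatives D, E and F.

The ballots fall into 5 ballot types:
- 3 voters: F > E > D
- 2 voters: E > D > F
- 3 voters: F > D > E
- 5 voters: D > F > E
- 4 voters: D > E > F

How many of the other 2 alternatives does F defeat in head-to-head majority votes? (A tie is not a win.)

1

F against each rival (17 voters):
F–D: D 11–6.
F vs E: F, 11–6.
F beats E; loses to D — 1 pairwise win.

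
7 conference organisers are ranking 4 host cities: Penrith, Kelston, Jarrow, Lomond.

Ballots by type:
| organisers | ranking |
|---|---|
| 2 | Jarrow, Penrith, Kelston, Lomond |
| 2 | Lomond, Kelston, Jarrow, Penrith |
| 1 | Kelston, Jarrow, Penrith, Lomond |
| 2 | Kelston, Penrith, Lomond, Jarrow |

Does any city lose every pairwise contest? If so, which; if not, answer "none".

Pairwise majorities:
Penrith vs Kelston: 2 to 5, Kelston.
Penrith vs Jarrow: Penrith preferred on 2 ballots; Jarrow wins 5–2.
Penrith vs Lomond: Penrith preferred on 2+1+2 = 5 ballots; Penrith wins 5–2.
Kelston vs Jarrow: 2+1+2 = 5 for Kelston, 2 for Jarrow — Kelston by 5–2.
Kelston vs Lomond: 2+1+2 = 5 for Kelston, 2 for Lomond — Kelston by 5–2.
Jarrow vs Lomond: Lomond wins 4–3.
Each city has at least one pairwise win (Penrith beats Lomond; Kelston beats Penrith; Jarrow beats Penrith; Lomond beats Jarrow) — no Condorcet loser.

none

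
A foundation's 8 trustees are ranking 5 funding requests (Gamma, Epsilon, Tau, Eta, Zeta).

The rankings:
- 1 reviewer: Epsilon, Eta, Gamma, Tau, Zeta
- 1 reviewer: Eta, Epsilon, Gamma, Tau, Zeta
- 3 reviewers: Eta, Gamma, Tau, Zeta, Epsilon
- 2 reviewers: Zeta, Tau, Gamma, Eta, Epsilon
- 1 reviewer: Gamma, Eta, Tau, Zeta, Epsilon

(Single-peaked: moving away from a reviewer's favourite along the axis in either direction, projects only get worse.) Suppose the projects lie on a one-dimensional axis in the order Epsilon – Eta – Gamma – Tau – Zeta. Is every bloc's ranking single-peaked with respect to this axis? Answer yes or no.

yes

Axis positions: Epsilon=1, Eta=2, Gamma=3, Tau=4, Zeta=5.
Bloc 1 (peak Epsilon at position 1): ranking walks positions 1-2-3-4-5, expanding outward from the peak — single-peaked.
Bloc 2 (peak Eta at position 2): ranking walks positions 2-1-3-4-5, expanding outward from the peak — single-peaked.
Bloc 3 (peak Eta at position 2): ranking walks positions 2-3-4-5-1, expanding outward from the peak — single-peaked.
Bloc 4 (peak Zeta at position 5): ranking walks positions 5-4-3-2-1, expanding outward from the peak — single-peaked.
Bloc 5 (peak Gamma at position 3): ranking walks positions 3-2-4-5-1, expanding outward from the peak — single-peaked.
Every ranking is single-peaked on this axis.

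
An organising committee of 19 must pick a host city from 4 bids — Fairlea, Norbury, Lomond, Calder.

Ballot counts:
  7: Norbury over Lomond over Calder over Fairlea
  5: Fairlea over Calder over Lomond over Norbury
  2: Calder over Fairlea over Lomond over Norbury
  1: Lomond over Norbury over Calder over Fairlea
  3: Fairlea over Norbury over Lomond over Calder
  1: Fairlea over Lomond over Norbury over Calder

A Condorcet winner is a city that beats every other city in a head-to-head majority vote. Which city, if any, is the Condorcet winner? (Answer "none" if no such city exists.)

Pairwise majorities:
Fairlea vs Norbury: 11 to 8, Fairlea.
Fairlea vs Lomond: Fairlea preferred on 5+2+3+1 = 11 ballots; Fairlea wins 11–8.
Fairlea vs Calder: Fairlea is ranked higher on 5+3+1 = 9 ballots, Calder on 10. Calder wins 10–9.
Norbury vs Lomond: 10 to 9, Norbury.
Norbury vs Calder: 12 to 7, Norbury.
Lomond vs Calder: 7+1+3+1 = 12 for Lomond, 7 for Calder — Lomond by 12–7.
Every city loses at least once (Fairlea loses to Calder; Norbury loses to Fairlea; Lomond loses to Fairlea; Calder loses to Norbury). The majority relation contains the cycle Fairlea → Norbury → Calder → Fairlea, so there is no Condorcet winner.

none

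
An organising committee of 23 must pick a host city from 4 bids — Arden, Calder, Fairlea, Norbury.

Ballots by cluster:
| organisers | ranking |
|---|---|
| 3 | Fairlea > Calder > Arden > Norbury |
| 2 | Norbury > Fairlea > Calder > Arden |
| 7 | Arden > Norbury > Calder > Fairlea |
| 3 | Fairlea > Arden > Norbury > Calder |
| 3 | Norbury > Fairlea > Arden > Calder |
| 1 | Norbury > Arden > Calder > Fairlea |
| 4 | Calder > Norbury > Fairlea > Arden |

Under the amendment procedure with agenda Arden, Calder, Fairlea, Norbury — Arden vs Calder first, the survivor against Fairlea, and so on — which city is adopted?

Norbury

Round 1: Arden vs Calder — 14–9, Arden advances.
Round 2: Arden vs Fairlea — 8–15, Fairlea advances.
Round 3: Fairlea vs Norbury — 6–17, Norbury advances.
Norbury survives the agenda.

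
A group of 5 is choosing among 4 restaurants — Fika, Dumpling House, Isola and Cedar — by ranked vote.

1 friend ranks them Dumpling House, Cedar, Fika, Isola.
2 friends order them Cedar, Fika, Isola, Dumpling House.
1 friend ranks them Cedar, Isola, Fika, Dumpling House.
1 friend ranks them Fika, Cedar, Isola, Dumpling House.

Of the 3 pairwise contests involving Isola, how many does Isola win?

1

Isola against each rival (5 friends):
Isola vs Fika: Fika wins 4–1.
Isola vs Dumpling House: 4 to 1, Isola.
Isola vs Cedar: Cedar wins 5–0.
Isola beats Dumpling House; loses to Fika, Cedar — 1 pairwise win.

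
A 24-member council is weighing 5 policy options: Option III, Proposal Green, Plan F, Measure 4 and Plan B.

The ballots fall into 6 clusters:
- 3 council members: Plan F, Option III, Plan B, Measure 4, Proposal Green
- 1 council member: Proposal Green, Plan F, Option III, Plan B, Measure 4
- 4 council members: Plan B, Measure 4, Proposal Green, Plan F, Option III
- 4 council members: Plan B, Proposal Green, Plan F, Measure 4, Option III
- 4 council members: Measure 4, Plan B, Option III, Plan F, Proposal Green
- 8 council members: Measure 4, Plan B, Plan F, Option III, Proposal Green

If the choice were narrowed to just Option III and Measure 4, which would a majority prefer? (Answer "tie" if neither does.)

Ballots ranking Option III above Measure 4: 3 + 1 = 4.
Ballots ranking Measure 4 above Option III: 24 − 4 = 20.
Measure 4 wins the head-to-head 20–4.

Measure 4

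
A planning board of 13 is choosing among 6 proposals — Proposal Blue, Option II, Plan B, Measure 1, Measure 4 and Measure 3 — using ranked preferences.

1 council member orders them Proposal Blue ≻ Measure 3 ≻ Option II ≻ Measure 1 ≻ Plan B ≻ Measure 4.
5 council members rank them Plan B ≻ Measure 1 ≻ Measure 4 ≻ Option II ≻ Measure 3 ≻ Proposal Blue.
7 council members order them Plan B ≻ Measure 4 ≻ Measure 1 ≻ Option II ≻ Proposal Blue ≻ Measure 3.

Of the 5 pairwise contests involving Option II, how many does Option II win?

Option II against each rival (13 council members):
Option II vs Proposal Blue: 12 to 1, Option II.
Option II vs Plan B: Plan B, 12–1.
Option II vs Measure 1: 1 for Option II, 12 for Measure 1 — Measure 1 by 12–1.
Option II vs Measure 4: Option II preferred on 1 ballot; Measure 4 wins 12–1.
Option II vs Measure 3: 12 to 1, Option II.
Option II beats Proposal Blue, Measure 3; loses to Plan B, Measure 1, Measure 4 — 2 pairwise wins.

2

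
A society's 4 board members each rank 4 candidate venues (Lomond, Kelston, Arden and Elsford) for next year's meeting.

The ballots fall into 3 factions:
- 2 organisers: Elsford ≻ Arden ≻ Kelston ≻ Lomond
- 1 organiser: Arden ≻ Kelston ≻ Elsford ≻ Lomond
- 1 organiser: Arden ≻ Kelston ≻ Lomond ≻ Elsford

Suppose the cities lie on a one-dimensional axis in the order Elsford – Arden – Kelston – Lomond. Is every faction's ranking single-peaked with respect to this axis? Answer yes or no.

Axis positions: Elsford=1, Arden=2, Kelston=3, Lomond=4.
Faction 1 (peak Elsford at position 1): ranking walks positions 1-2-3-4, expanding outward from the peak — single-peaked.
Faction 2 (peak Arden at position 2): ranking walks positions 2-3-1-4, expanding outward from the peak — single-peaked.
Faction 3 (peak Arden at position 2): ranking walks positions 2-3-4-1, expanding outward from the peak — single-peaked.
Every ranking is single-peaked on this axis.

yes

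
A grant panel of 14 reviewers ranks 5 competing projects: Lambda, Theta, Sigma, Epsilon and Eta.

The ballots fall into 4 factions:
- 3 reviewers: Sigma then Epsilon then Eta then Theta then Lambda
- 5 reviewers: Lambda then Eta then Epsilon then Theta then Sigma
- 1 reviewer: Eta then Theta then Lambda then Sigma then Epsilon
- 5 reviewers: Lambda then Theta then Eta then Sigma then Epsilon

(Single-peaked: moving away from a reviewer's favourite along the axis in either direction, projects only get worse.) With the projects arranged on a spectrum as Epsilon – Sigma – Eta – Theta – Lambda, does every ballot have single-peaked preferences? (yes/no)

Axis positions: Epsilon=1, Sigma=2, Eta=3, Theta=4, Lambda=5.
Faction 1 (peak Sigma at position 2): ranking walks positions 2-1-3-4-5, expanding outward from the peak — single-peaked.
Faction 2: ranking walks positions 5-3-1-4-2; Eta is ranked above Theta even though Theta lies between Eta and the peak Lambda on the axis — preferences dip and rise again. Not single-peaked.
Faction 3 (peak Eta at position 3): ranking walks positions 3-4-5-2-1, expanding outward from the peak — single-peaked.
Faction 4 (peak Lambda at position 5): ranking walks positions 5-4-3-2-1, expanding outward from the peak — single-peaked.
Faction 2 violates single-peakedness, so the profile is not single-peaked on this axis.

no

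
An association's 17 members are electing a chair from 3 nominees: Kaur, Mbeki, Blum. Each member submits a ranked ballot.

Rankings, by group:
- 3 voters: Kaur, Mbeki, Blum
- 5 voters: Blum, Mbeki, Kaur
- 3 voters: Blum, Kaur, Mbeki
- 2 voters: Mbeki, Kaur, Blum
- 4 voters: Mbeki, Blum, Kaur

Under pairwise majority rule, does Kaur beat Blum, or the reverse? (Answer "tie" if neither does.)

Blum

Ballots ranking Kaur above Blum: 3 + 2 = 5.
Ballots ranking Blum above Kaur: 17 − 5 = 12.
Blum wins the head-to-head 12–5.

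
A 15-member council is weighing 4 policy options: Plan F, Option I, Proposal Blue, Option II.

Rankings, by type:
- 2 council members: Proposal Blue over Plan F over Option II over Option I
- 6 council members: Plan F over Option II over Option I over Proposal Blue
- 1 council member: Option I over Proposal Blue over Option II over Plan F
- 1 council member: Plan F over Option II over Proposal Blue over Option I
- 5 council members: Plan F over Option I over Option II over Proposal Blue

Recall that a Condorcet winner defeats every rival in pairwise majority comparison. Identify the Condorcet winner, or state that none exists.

Pairwise majorities:
Plan F vs Option I: Plan F is ranked higher on 2+6+1+5 = 14 ballots, Option I on 1. Plan F wins 14–1.
Plan F vs Proposal Blue: Plan F preferred on 6+1+5 = 12 ballots; Plan F wins 12–3.
Plan F vs Option II: 2+6+1+5 = 14 for Plan F, 1 for Option II — Plan F by 14–1.
Option I vs Proposal Blue: Option I is ranked higher on 6+1+5 = 12 ballots, Proposal Blue on 3. Option I wins 12–3.
Option I vs Option II: 1+5 = 6 for Option I, 9 for Option II — Option II by 9–6.
Proposal Blue vs Option II: Proposal Blue preferred on 2+1 = 3 ballots; Option II wins 12–3.
Plan F wins every pairwise contest, so Plan F is the Condorcet winner.

Plan F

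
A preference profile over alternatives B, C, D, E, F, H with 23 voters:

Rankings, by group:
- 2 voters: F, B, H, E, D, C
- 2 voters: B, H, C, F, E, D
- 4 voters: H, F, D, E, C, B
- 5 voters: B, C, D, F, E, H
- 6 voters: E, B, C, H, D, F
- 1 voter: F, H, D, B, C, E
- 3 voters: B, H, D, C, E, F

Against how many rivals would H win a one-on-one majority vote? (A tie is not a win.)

H against each rival (23 voters):
H vs B: B wins 18–5.
H vs C: H wins 12–11.
H–D: H 18–5.
H–E: H 12–11.
H vs F: 15 to 8, H.
H beats C, D, E, F; loses to B — 4 pairwise wins.

4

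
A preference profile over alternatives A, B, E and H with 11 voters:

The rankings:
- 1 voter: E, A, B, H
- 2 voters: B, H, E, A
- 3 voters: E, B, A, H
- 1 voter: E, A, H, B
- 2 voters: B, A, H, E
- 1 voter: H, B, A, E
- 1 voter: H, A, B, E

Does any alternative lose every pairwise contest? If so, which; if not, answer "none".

Head-to-head results (11 voters):
A vs B: A preferred on 1+1+1 = 3 ballots; B wins 8–3.
A vs E: A preferred on 2+1+1 = 4 ballots; E wins 7–4.
A vs H: A, 7–4.
B vs E: B wins 6–5.
B vs H: B, 8–3.
E vs H: E is ranked higher on 1+3+1 = 5 ballots, H on 6. H wins 6–5.
No alternative is winless: A beats H; B beats A; E beats A; H beats E. There is no Condorcet loser.

none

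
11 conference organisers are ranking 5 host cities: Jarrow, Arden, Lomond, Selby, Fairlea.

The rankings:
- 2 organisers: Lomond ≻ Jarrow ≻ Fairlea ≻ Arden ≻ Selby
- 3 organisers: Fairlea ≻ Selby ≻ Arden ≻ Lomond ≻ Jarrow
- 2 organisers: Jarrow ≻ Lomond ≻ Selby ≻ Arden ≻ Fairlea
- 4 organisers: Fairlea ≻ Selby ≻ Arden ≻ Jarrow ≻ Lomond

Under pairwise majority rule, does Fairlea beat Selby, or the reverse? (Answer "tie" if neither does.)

Ballots ranking Fairlea above Selby: 2 + 3 + 4 = 9.
Ballots ranking Selby above Fairlea: 11 − 9 = 2.
Fairlea wins the head-to-head 9–2.

Fairlea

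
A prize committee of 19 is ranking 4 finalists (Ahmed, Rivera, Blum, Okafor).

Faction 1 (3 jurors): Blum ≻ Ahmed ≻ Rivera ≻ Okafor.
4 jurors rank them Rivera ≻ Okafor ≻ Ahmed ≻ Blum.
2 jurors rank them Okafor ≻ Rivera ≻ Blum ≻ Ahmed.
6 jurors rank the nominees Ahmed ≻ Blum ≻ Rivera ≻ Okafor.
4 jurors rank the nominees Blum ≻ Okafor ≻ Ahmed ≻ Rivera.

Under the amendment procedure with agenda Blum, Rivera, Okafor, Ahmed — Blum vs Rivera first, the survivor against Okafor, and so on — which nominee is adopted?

Round 1: Blum vs Rivera — 13–6, Blum advances.
Round 2: Blum vs Okafor — 13–6, Blum advances.
Round 3: Blum vs Ahmed — 9–10, Ahmed advances.
The agenda winner is Ahmed.

Ahmed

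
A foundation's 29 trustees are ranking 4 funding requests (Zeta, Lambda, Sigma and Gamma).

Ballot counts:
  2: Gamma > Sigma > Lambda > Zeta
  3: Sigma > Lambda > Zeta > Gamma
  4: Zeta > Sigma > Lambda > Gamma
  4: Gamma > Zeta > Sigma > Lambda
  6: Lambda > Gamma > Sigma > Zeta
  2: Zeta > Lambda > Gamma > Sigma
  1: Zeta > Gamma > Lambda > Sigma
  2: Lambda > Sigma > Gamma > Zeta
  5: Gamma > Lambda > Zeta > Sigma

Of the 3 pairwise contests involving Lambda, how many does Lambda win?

3

Lambda against each rival (29 reviewers):
Lambda vs Zeta: 2+3+6+2+5 = 18 for Lambda, 11 for Zeta — Lambda by 18–11.
Lambda vs Sigma: Lambda preferred on 6+2+1+2+5 = 16 ballots; Lambda wins 16–13.
Lambda vs Gamma: 3+4+6+2+2 = 17 for Lambda, 12 for Gamma — Lambda by 17–12.
Lambda beats Zeta, Sigma, Gamma — 3 pairwise wins.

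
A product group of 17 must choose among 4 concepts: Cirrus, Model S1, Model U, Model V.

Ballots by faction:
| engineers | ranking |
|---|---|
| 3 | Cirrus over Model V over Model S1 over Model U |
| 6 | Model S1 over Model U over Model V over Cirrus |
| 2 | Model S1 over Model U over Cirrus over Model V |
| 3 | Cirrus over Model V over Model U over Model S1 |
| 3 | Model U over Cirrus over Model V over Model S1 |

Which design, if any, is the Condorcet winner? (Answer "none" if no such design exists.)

none

Pairwise majorities:
Cirrus vs Model S1: Cirrus, 9–8.
Cirrus–Model U: Model U 11–6.
Cirrus vs Model V: Cirrus wins 11–6.
Model S1–Model U: Model S1 11–6.
Model S1 vs Model V: Model V, 9–8.
Model U vs Model V: Model U, 11–6.
Every design loses at least once (Cirrus loses to Model U; Model S1 loses to Cirrus; Model U loses to Model S1; Model V loses to Cirrus). The majority relation contains the cycle Cirrus → Model S1 → Model U → Cirrus, so there is no Condorcet winner.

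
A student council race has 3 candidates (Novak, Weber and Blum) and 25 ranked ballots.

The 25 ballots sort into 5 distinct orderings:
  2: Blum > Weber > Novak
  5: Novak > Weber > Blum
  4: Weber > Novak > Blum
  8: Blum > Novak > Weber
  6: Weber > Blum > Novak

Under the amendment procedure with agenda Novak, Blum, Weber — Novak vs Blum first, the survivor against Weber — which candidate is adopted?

Weber

Round 1: Novak vs Blum — 9–16, Blum advances.
Round 2: Blum vs Weber — 10–15, Weber advances.
The agenda winner is Weber.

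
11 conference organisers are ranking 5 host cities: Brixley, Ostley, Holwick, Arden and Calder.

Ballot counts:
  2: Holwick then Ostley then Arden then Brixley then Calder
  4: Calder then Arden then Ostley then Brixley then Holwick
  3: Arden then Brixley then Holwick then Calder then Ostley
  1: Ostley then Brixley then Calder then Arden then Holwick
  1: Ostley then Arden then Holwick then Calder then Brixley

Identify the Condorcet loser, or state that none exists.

Head-to-head results (11 organisers):
Brixley–Ostley: Ostley 8–3.
Brixley vs Holwick: Brixley wins 8–3.
Brixley vs Arden: Arden wins 10–1.
Brixley vs Calder: Brixley wins 6–5.
Ostley–Holwick: Ostley 6–5.
Ostley vs Arden: 2+1+1 = 4 for Ostley, 7 for Arden — Arden by 7–4.
Ostley–Calder: Calder 7–4.
Holwick–Arden: Arden 9–2.
Holwick vs Calder: Holwick preferred on 2+3+1 = 6 ballots; Holwick wins 6–5.
Arden vs Calder: Arden preferred on 2+3+1 = 6 ballots; Arden wins 6–5.
Each city has at least one pairwise win (Brixley beats Holwick; Ostley beats Brixley; Holwick beats Calder; Arden beats Brixley; Calder beats Ostley) — no Condorcet loser.

none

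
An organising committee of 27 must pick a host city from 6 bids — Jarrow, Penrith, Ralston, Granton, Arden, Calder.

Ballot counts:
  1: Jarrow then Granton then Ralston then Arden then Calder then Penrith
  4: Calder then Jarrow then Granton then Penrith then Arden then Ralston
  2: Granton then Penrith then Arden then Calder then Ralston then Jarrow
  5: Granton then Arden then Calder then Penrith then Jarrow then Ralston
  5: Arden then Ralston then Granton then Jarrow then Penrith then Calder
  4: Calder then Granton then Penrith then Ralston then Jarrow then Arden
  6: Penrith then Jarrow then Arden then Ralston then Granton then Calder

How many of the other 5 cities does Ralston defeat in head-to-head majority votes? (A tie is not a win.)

0

Ralston against each rival (27 organisers):
Ralston vs Jarrow: Ralston preferred on 2+5+4 = 11 ballots; Jarrow wins 16–11.
Ralston vs Penrith: 6 to 21, Penrith.
Ralston vs Granton: Ralston preferred on 5+6 = 11 ballots; Granton wins 16–11.
Ralston vs Arden: Ralston preferred on 1+4 = 5 ballots; Arden wins 22–5.
Ralston–Calder: Calder 15–12.
Ralston beats no one; loses to Jarrow, Penrith, Granton, Arden, Calder — 0 pairwise wins.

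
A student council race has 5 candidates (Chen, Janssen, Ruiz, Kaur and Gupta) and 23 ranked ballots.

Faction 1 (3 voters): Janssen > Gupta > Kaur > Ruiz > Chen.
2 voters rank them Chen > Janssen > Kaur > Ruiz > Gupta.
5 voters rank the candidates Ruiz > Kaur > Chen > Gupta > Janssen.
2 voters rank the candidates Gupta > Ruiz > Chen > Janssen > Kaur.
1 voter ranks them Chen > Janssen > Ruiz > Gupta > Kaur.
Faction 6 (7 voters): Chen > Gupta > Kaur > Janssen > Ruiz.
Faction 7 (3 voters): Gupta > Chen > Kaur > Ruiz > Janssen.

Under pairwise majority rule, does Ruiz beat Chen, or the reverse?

Ballots ranking Ruiz above Chen: 3 + 5 + 2 = 10.
Ballots ranking Chen above Ruiz: 23 − 10 = 13.
Chen wins the head-to-head 13–10.

Chen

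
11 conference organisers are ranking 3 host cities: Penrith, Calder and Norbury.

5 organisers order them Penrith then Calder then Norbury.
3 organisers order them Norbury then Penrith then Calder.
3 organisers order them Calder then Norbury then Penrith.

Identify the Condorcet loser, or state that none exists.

none

Head-to-head results (11 organisers):
Penrith vs Calder: Penrith wins 8–3.
Penrith vs Norbury: Norbury, 6–5.
Calder vs Norbury: 8 to 3, Calder.
No city is winless: Penrith beats Calder; Calder beats Norbury; Norbury beats Penrith. There is no Condorcet loser.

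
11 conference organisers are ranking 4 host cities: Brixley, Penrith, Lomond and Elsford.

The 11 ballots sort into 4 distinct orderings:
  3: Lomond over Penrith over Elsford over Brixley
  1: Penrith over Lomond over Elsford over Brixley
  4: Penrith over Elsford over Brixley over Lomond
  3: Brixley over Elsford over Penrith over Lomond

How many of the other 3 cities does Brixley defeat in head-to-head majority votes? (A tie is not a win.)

Brixley against each rival (11 organisers):
Brixley vs Penrith: 3 to 8, Penrith.
Brixley vs Lomond: Brixley preferred on 4+3 = 7 ballots; Brixley wins 7–4.
Brixley vs Elsford: Brixley preferred on 3 ballots; Elsford wins 8–3.
Brixley beats Lomond; loses to Penrith, Elsford — 1 pairwise win.

1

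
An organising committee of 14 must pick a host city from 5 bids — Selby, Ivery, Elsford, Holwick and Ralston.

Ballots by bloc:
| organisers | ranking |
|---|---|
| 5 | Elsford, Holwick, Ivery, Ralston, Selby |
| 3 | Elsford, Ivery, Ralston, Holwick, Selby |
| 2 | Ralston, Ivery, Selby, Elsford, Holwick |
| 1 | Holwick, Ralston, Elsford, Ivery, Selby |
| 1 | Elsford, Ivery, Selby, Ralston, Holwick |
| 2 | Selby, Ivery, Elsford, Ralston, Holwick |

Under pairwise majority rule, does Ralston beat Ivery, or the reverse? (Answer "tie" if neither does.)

Ballots ranking Ralston above Ivery: 2 + 1 = 3.
Ballots ranking Ivery above Ralston: 14 − 3 = 11.
Ivery wins the head-to-head 11–3.

Ivery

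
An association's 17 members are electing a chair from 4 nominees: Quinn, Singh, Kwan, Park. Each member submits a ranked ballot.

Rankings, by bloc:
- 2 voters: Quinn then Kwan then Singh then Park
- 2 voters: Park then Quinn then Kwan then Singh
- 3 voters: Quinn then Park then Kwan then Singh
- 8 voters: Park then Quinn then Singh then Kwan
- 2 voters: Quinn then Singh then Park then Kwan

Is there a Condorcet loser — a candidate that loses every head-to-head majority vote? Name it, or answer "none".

Pairwise majorities:
Quinn vs Singh: Quinn preferred on 2+2+3+8+2 = 17 ballots; Quinn wins 17–0.
Quinn–Kwan: Quinn 17–0.
Quinn vs Park: Park wins 10–7.
Singh vs Kwan: 10 to 7, Singh.
Singh vs Park: Singh preferred on 2+2 = 4 ballots; Park wins 13–4.
Kwan–Park: Park 15–2.
Kwan is beaten in every head-to-head and is the Condorcet loser.

Kwan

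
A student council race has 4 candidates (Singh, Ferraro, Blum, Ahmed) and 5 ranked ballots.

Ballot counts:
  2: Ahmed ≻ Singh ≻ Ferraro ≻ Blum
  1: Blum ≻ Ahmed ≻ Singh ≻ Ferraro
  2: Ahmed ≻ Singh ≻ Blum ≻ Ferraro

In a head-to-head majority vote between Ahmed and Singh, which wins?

Ahmed

Ballots ranking Ahmed above Singh: 2 + 1 + 2 = 5.
Ballots ranking Singh above Ahmed: 5 − 5 = 0.
Ahmed wins the head-to-head 5–0.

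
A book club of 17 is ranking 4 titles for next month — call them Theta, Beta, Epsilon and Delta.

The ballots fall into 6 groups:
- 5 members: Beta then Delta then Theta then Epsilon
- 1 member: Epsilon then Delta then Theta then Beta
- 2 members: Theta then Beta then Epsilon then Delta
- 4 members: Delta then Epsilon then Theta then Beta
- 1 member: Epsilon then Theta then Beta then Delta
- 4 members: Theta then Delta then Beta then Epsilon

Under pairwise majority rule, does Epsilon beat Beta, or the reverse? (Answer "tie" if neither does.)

Beta

Ballots ranking Epsilon above Beta: 1 + 4 + 1 = 6.
Ballots ranking Beta above Epsilon: 17 − 6 = 11.
Beta wins the head-to-head 11–6.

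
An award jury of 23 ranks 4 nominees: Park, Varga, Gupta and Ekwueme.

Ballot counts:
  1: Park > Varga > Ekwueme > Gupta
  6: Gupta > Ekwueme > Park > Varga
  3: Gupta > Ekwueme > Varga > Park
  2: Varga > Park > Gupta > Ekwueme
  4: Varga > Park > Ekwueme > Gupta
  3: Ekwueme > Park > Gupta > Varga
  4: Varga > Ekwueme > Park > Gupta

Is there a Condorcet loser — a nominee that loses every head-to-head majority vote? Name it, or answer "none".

none

Pairwise majorities:
Park–Varga: Varga 13–10.
Park–Gupta: Park 14–9.
Park vs Ekwueme: 7 to 16, Ekwueme.
Varga vs Gupta: Gupta wins 12–11.
Varga vs Ekwueme: Varga preferred on 1+2+4+4 = 11 ballots; Ekwueme wins 12–11.
Gupta–Ekwueme: Ekwueme 12–11.
Each nominee has at least one pairwise win (Park beats Gupta; Varga beats Park; Gupta beats Varga; Ekwueme beats Park) — no Condorcet loser.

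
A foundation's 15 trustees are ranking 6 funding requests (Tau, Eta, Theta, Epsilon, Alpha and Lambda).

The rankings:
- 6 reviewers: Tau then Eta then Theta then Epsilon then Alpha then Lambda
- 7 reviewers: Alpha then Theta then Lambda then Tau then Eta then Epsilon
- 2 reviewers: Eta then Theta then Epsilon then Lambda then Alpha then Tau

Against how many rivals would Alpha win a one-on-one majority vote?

Alpha against each rival (15 reviewers):
Alpha vs Tau: Alpha preferred on 7+2 = 9 ballots; Alpha wins 9–6.
Alpha vs Eta: 7 for Alpha, 8 for Eta — Eta by 8–7.
Alpha vs Theta: Theta, 8–7.
Alpha vs Epsilon: 7 to 8, Epsilon.
Alpha vs Lambda: Alpha wins 13–2.
Alpha beats Tau, Lambda; loses to Eta, Theta, Epsilon — 2 pairwise wins.

2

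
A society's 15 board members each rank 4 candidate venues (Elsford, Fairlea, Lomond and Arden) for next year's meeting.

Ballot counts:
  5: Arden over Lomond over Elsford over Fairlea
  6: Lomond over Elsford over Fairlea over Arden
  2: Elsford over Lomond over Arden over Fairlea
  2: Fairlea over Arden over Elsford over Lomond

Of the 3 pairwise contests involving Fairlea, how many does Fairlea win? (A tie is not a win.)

Fairlea against each rival (15 organisers):
Fairlea–Elsford: Elsford 13–2.
Fairlea vs Lomond: 2 for Fairlea, 13 for Lomond — Lomond by 13–2.
Fairlea–Arden: Fairlea 8–7.
Fairlea beats Arden; loses to Elsford, Lomond — 1 pairwise win.

1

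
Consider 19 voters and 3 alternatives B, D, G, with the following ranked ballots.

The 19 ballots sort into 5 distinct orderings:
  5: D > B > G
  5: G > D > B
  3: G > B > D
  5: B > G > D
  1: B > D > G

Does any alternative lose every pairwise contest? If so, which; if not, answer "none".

Pairwise majorities:
B vs D: D wins 10–9.
B vs G: B, 11–8.
D vs G: D is ranked higher on 5+1 = 6 ballots, G on 13. G wins 13–6.
Every alternative wins at least one matchup (B beats G; D beats B; G beats D), so there is no Condorcet loser.

none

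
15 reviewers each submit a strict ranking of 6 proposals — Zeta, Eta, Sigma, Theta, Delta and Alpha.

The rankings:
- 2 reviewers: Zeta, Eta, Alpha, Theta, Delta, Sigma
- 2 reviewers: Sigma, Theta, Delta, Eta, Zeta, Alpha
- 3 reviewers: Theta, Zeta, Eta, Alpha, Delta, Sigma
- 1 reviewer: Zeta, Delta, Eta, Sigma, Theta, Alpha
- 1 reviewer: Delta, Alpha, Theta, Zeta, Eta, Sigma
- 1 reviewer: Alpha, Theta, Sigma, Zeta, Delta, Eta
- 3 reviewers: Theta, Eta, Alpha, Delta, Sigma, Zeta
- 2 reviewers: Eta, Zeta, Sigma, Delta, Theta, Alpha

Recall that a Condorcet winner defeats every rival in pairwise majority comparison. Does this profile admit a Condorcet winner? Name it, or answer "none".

Head-to-head results (15 reviewers):
Zeta vs Eta: Zeta is ranked higher on 2+3+1+1+1 = 8 ballots, Eta on 7. Zeta wins 8–7.
Zeta vs Sigma: Zeta preferred on 2+3+1+1+2 = 9 ballots; Zeta wins 9–6.
Zeta vs Theta: Zeta is ranked higher on 2+1+2 = 5 ballots, Theta on 10. Theta wins 10–5.
Zeta vs Delta: Zeta is ranked higher on 2+3+1+1+2 = 9 ballots, Delta on 6. Zeta wins 9–6.
Zeta vs Alpha: Zeta preferred on 2+2+3+1+2 = 10 ballots; Zeta wins 10–5.
Eta vs Sigma: Eta preferred on 2+3+1+1+3+2 = 12 ballots; Eta wins 12–3.
Eta vs Theta: Eta is ranked higher on 2+1+2 = 5 ballots, Theta on 10. Theta wins 10–5.
Eta vs Delta: 10 to 5, Eta.
Eta vs Alpha: 2+2+3+1+3+2 = 13 for Eta, 2 for Alpha — Eta by 13–2.
Sigma vs Theta: Sigma preferred on 2+1+2 = 5 ballots; Theta wins 10–5.
Sigma vs Delta: Sigma is ranked higher on 2+1+2 = 5 ballots, Delta on 10. Delta wins 10–5.
Sigma vs Alpha: 2+1+2 = 5 for Sigma, 10 for Alpha — Alpha by 10–5.
Theta vs Delta: 11 to 4, Theta.
Theta vs Alpha: 11 to 4, Theta.
Delta vs Alpha: 2+1+1+2 = 6 for Delta, 9 for Alpha — Alpha by 9–6.
Only Theta has no losses; Theta is the Condorcet winner.

Theta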